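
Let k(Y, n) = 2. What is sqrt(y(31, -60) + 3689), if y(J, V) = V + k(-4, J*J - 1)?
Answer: sqrt(3631) ≈ 60.258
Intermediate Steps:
y(J, V) = 2 + V (y(J, V) = V + 2 = 2 + V)
sqrt(y(31, -60) + 3689) = sqrt((2 - 60) + 3689) = sqrt(-58 + 3689) = sqrt(3631)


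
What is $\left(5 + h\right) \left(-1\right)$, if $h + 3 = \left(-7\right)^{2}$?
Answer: $-51$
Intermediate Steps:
$h = 46$ ($h = -3 + \left(-7\right)^{2} = -3 + 49 = 46$)
$\left(5 + h\right) \left(-1\right) = \left(5 + 46\right) \left(-1\right) = 51 \left(-1\right) = -51$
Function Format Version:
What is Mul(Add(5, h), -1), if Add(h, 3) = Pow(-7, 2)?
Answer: -51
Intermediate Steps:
h = 46 (h = Add(-3, Pow(-7, 2)) = Add(-3, 49) = 46)
Mul(Add(5, h), -1) = Mul(Add(5, 46), -1) = Mul(51, -1) = -51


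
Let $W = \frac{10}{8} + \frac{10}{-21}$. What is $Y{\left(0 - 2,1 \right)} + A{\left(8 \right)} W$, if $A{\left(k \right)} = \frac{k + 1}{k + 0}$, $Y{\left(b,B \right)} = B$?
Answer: $\frac{419}{224} \approx 1.8705$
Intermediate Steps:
$W = \frac{65}{84}$ ($W = 10 \cdot \frac{1}{8} + 10 \left(- \frac{1}{21}\right) = \frac{5}{4} - \frac{10}{21} = \frac{65}{84} \approx 0.77381$)
$A{\left(k \right)} = \frac{1 + k}{k}$
$Y{\left(0 - 2,1 \right)} + A{\left(8 \right)} W = 1 + \frac{1 + 8}{8} \cdot \frac{65}{84} = 1 + \frac{1}{8} \cdot 9 \cdot \frac{65}{84} = 1 + \frac{9}{8} \cdot \frac{65}{84} = 1 + \frac{195}{224} = \frac{419}{224}$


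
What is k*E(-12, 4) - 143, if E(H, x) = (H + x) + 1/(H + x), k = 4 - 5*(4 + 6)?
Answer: 923/4 ≈ 230.75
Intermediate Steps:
k = -46 (k = 4 - 5*10 = 4 - 50 = -46)
E(H, x) = H + x + 1/(H + x)
k*E(-12, 4) - 143 = -46*(1 + (-12)² + 4² + 2*(-12)*4)/(-12 + 4) - 143 = -46*(1 + 144 + 16 - 96)/(-8) - 143 = -(-23)*65/4 - 143 = -46*(-65/8) - 143 = 1495/4 - 143 = 923/4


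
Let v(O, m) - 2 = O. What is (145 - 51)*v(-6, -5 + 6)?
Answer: -376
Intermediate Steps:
v(O, m) = 2 + O
(145 - 51)*v(-6, -5 + 6) = (145 - 51)*(2 - 6) = 94*(-4) = -376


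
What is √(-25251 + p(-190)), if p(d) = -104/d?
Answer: I*√227885335/95 ≈ 158.9*I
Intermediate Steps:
√(-25251 + p(-190)) = √(-25251 - 104/(-190)) = √(-25251 - 104*(-1/190)) = √(-25251 + 52/95) = √(-2398793/95) = I*√227885335/95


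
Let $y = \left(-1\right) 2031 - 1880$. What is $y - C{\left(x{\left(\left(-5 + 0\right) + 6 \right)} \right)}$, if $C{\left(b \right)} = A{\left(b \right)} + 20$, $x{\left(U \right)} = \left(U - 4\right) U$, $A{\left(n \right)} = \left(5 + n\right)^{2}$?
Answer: $-3935$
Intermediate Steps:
$x{\left(U \right)} = U \left(-4 + U\right)$ ($x{\left(U \right)} = \left(-4 + U\right) U = U \left(-4 + U\right)$)
$y = -3911$ ($y = -2031 - 1880 = -3911$)
$C{\left(b \right)} = 20 + \left(5 + b\right)^{2}$ ($C{\left(b \right)} = \left(5 + b\right)^{2} + 20 = 20 + \left(5 + b\right)^{2}$)
$y - C{\left(x{\left(\left(-5 + 0\right) + 6 \right)} \right)} = -3911 - \left(20 + \left(5 + \left(\left(-5 + 0\right) + 6\right) \left(-4 + \left(\left(-5 + 0\right) + 6\right)\right)\right)^{2}\right) = -3911 - \left(20 + \left(5 + \left(-5 + 6\right) \left(-4 + \left(-5 + 6\right)\right)\right)^{2}\right) = -3911 - \left(20 + \left(5 + 1 \left(-4 + 1\right)\right)^{2}\right) = -3911 - \left(20 + \left(5 + 1 \left(-3\right)\right)^{2}\right) = -3911 - \left(20 + \left(5 - 3\right)^{2}\right) = -3911 - \left(20 + 2^{2}\right) = -3911 - \left(20 + 4\right) = -3911 - 24 = -3935$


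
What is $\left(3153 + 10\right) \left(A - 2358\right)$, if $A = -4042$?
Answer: $-20243200$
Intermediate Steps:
$\left(3153 + 10\right) \left(A - 2358\right) = \left(3153 + 10\right) \left(-4042 - 2358\right) = 3163 \left(-6400\right) = -20243200$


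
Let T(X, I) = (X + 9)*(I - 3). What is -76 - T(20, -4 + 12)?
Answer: -221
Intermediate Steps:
T(X, I) = (-3 + I)*(9 + X) (T(X, I) = (9 + X)*(-3 + I) = (-3 + I)*(9 + X))
-76 - T(20, -4 + 12) = -76 - (-27 - 3*20 + 9*(-4 + 12) + (-4 + 12)*20) = -76 - (-27 - 60 + 9*8 + 8*20) = -76 - (-27 - 60 + 72 + 160) = -76 - 1*145 = -76 - 145 = -221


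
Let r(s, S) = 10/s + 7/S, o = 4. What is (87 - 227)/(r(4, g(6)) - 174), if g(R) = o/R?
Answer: 20/23 ≈ 0.86957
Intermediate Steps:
g(R) = 4/R
r(s, S) = 7/S + 10/s
(87 - 227)/(r(4, g(6)) - 174) = (87 - 227)/((7/((4/6)) + 10/4) - 174) = -140/((7/((4*(⅙))) + 10*(¼)) - 174) = -140/((7/(⅔) + 5/2) - 174) = -140/((7*(3/2) + 5/2) - 174) = -140/((21/2 + 5/2) - 174) = -140/(13 - 174) = -140/(-161) = -140*(-1/161) = 20/23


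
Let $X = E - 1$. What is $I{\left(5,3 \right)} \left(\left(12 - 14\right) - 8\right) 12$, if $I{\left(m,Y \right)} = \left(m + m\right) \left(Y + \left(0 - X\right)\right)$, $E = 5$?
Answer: $1200$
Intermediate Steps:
$X = 4$ ($X = 5 - 1 = 4$)
$I{\left(m,Y \right)} = 2 m \left(-4 + Y\right)$ ($I{\left(m,Y \right)} = \left(m + m\right) \left(Y + \left(0 - 4\right)\right) = 2 m \left(Y + \left(0 - 4\right)\right) = 2 m \left(Y - 4\right) = 2 m \left(-4 + Y\right)$)
$I{\left(5,3 \right)} \left(\left(12 - 14\right) - 8\right) 12 = 2 \cdot 5 \left(-4 + 3\right) \left(\left(12 - 14\right) - 8\right) 12 = 2 \cdot 5 \left(-1\right) \left(-2 - 8\right) 12 = \left(-10\right) \left(-10\right) 12 = 100 \cdot 12 = 1200$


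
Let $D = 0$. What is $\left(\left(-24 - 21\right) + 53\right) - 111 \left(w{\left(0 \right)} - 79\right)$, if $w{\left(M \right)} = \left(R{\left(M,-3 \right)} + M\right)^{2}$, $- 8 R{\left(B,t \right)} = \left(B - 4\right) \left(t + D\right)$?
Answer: $\frac{34109}{4} \approx 8527.3$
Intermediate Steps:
$R{\left(B,t \right)} = - \frac{t \left(-4 + B\right)}{8}$ ($R{\left(B,t \right)} = - \frac{\left(B - 4\right) \left(t + 0\right)}{8} = - \frac{\left(-4 + B\right) t}{8} = - \frac{t \left(-4 + B\right)}{8}$)
$w{\left(M \right)} = \left(- \frac{3}{2} + \frac{11 M}{8}\right)^{2}$ ($w{\left(M \right)} = \left(\frac{1}{8} \left(-3\right) \left(4 - M\right) + M\right)^{2} = \left(\left(- \frac{3}{2} + \frac{3 M}{8}\right) + M\right)^{2} = \left(- \frac{3}{2} + \frac{11 M}{8}\right)^{2}$)
$\left(\left(-24 - 21\right) + 53\right) - 111 \left(w{\left(0 \right)} - 79\right) = \left(\left(-24 - 21\right) + 53\right) - 111 \left(\frac{\left(12 - 0\right)^{2}}{64} - 79\right) = \left(-45 + 53\right) - 111 \left(\frac{\left(12 + 0\right)^{2}}{64} - 79\right) = 8 - 111 \left(\frac{12^{2}}{64} - 79\right) = 8 - 111 \left(\frac{1}{64} \cdot 144 - 79\right) = 8 - 111 \left(\frac{9}{4} - 79\right) = 8 - - \frac{34077}{4} = 8 + \frac{34077}{4} = \frac{34109}{4}$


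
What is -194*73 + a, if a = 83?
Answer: -14079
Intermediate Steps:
-194*73 + a = -194*73 + 83 = -14162 + 83 = -14079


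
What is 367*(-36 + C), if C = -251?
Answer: -105329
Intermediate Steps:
367*(-36 + C) = 367*(-36 - 251) = 367*(-287) = -105329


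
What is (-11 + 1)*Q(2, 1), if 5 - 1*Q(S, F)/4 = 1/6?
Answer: -580/3 ≈ -193.33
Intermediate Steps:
Q(S, F) = 58/3 (Q(S, F) = 20 - 4/6 = 20 - 4*⅙ = 20 - ⅔ = 58/3)
(-11 + 1)*Q(2, 1) = (-11 + 1)*(58/3) = -10*58/3 = -580/3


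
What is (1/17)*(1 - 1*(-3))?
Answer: 4/17 ≈ 0.23529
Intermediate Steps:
(1/17)*(1 - 1*(-3)) = (1*(1/17))*(1 + 3) = (1/17)*4 = 4/17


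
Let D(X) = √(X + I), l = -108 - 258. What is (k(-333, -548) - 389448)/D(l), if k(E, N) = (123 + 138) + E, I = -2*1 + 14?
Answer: 64920*I*√354/59 ≈ 20703.0*I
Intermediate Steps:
l = -366
I = 12 (I = -2 + 14 = 12)
k(E, N) = 261 + E
D(X) = √(12 + X) (D(X) = √(X + 12) = √(12 + X))
(k(-333, -548) - 389448)/D(l) = ((261 - 333) - 389448)/(√(12 - 366)) = (-72 - 389448)/(√(-354)) = -389520*(-I*√354/354) = -(-64920)*I*√354/59 = 64920*I*√354/59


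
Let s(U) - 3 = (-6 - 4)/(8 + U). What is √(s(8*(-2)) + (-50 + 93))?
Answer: 3*√21/2 ≈ 6.8739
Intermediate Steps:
s(U) = 3 - 10/(8 + U) (s(U) = 3 + (-6 - 4)/(8 + U) = 3 - 10/(8 + U))
√(s(8*(-2)) + (-50 + 93)) = √((14 + 3*(8*(-2)))/(8 + 8*(-2)) + (-50 + 93)) = √((14 + 3*(-16))/(8 - 16) + 43) = √((14 - 48)/(-8) + 43) = √(-⅛*(-34) + 43) = √(17/4 + 43) = √(189/4) = 3*√21/2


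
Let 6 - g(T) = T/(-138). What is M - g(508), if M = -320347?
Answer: -22104611/69 ≈ -3.2036e+5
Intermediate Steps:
g(T) = 6 + T/138 (g(T) = 6 - T/(-138) = 6 - T*(-1)/138 = 6 - (-1)*T/138 = 6 + T/138)
M - g(508) = -320347 - (6 + (1/138)*508) = -320347 - (6 + 254/69) = -320347 - 1*668/69 = -320347 - 668/69 = -22104611/69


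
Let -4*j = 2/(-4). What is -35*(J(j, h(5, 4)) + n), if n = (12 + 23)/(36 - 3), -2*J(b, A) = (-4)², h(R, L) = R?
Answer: 8015/33 ≈ 242.88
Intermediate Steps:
j = ⅛ (j = -1/(2*(-4)) = -(-1)/(2*4) = -¼*(-½) = ⅛ ≈ 0.12500)
J(b, A) = -8 (J(b, A) = -½*(-4)² = -½*16 = -8)
n = 35/33 ≈ 1.0606
-35*(J(j, h(5, 4)) + n) = -35*(-8 + 35/33) = -35*(-229/33) = 8015/33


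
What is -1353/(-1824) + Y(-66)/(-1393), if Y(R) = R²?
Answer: -2020205/846944 ≈ -2.3853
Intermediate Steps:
-1353/(-1824) + Y(-66)/(-1393) = -1353/(-1824) + (-66)²/(-1393) = -1353*(-1/1824) + 4356*(-1/1393) = 451/608 - 4356/1393 = -2020205/846944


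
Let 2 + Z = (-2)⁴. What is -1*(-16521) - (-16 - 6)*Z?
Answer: 16829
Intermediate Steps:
Z = 14 (Z = -2 + (-2)⁴ = -2 + 16 = 14)
-1*(-16521) - (-16 - 6)*Z = -1*(-16521) - (-16 - 6)*14 = 16521 - (-22)*14 = 16521 - 1*(-308) = 16521 + 308 = 16829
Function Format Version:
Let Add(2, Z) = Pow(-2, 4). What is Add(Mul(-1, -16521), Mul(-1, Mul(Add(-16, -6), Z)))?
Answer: 16829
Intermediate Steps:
Z = 14 (Z = Add(-2, Pow(-2, 4)) = Add(-2, 16) = 14)
Add(Mul(-1, -16521), Mul(-1, Mul(Add(-16, -6), Z))) = Add(Mul(-1, -16521), Mul(-1, Mul(Add(-16, -6), 14))) = Add(16521, Mul(-1, Mul(-22, 14))) = Add(16521, Mul(-1, -308)) = Add(16521, 308) = 16829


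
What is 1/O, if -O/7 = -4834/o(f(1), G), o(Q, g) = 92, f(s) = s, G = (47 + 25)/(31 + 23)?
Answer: 46/16919 ≈ 0.0027188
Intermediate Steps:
G = 4/3 (G = 72/54 = 72*(1/54) = 4/3 ≈ 1.3333)
O = 16919/46 (O = -(-33838)/92 = -7*(-2417/46) = 16919/46 ≈ 367.80)
1/O = 1/(16919/46) = 46/16919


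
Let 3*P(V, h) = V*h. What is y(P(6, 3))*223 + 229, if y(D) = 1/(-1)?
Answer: 6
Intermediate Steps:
P(V, h) = V*h/3 (P(V, h) = (V*h)/3 = V*h/3)
y(D) = -1
y(P(6, 3))*223 + 229 = -1*223 + 229 = -223 + 229 = 6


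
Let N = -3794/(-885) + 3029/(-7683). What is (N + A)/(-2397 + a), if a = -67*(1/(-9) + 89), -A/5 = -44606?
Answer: -16664933157/624096985 ≈ -26.702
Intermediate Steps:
A = 223030 (A = -5*(-44606) = 223030)
N = 678683/174345 (N = -3794*(-1/885) + 3029*(-1/7683) = 3794/885 - 233/591 = 678683/174345 ≈ 3.8928)
a = -53600/9 (a = -67*(-⅑ + 89) = -67*800/9 = -53600/9 ≈ -5955.6)
(N + A)/(-2397 + a) = (678683/174345 + 223030)/(-2397 - 53600/9) = 38884844033/(174345*(-75173/9)) = (38884844033/174345)*(-9/75173) = -16664933157/624096985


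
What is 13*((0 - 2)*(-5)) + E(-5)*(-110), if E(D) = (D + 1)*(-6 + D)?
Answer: -4710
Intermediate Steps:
E(D) = (1 + D)*(-6 + D)
13*((0 - 2)*(-5)) + E(-5)*(-110) = 13*((0 - 2)*(-5)) + (-6 + (-5)**2 - 5*(-5))*(-110) = 13*(-2*(-5)) + (-6 + 25 + 25)*(-110) = 13*10 + 44*(-110) = 130 - 4840 = -4710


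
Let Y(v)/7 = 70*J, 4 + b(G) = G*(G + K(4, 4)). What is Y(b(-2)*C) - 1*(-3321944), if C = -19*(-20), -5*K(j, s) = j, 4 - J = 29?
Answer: 3309694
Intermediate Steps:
J = -25 (J = 4 - 1*29 = 4 - 29 = -25)
K(j, s) = -j/5
b(G) = -4 + G*(-⅘ + G) (b(G) = -4 + G*(G - ⅕*4) = -4 + G*(G - ⅘) = -4 + G*(-⅘ + G))
C = 380
Y(v) = -12250 (Y(v) = 7*(70*(-25)) = 7*(-1750) = -12250)
Y(b(-2)*C) - 1*(-3321944) = -12250 - 1*(-3321944) = -12250 + 3321944 = 3309694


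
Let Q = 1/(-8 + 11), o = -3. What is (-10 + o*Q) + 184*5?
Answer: 909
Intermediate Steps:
Q = ⅓ (Q = 1/3 = ⅓ ≈ 0.33333)
(-10 + o*Q) + 184*5 = (-10 - 3*⅓) + 184*5 = (-10 - 1) + 920 = -11 + 920 = 909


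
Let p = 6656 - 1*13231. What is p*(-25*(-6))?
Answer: -986250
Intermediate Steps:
p = -6575 (p = 6656 - 13231 = -6575)
p*(-25*(-6)) = -(-164375)*(-6) = -6575*150 = -986250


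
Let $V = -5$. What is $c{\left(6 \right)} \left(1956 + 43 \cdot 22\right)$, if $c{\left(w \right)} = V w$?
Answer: $-87060$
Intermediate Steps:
$c{\left(w \right)} = - 5 w$
$c{\left(6 \right)} \left(1956 + 43 \cdot 22\right) = \left(-5\right) 6 \left(1956 + 43 \cdot 22\right) = - 30 \left(1956 + 946\right) = \left(-30\right) 2902 = -87060$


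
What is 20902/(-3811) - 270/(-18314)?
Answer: -190885129/34897327 ≈ -5.4699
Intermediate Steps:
20902/(-3811) - 270/(-18314) = 20902*(-1/3811) - 270*(-1/18314) = -20902/3811 + 135/9157 = -190885129/34897327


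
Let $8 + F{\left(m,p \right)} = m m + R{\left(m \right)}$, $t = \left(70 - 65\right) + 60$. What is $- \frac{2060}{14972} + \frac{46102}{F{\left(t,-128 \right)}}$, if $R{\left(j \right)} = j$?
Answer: $\frac{85177278}{8013763} \approx 10.629$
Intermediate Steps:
$t = 65$ ($t = 5 + 60 = 65$)
$F{\left(m,p \right)} = -8 + m + m^{2}$ ($F{\left(m,p \right)} = -8 + \left(m m + m\right) = -8 + \left(m^{2} + m\right) = -8 + \left(m + m^{2}\right) = -8 + m + m^{2}$)
$- \frac{2060}{14972} + \frac{46102}{F{\left(t,-128 \right)}} = - \frac{2060}{14972} + \frac{46102}{-8 + 65 + 65^{2}} = \left(-2060\right) \frac{1}{14972} + \frac{46102}{-8 + 65 + 4225} = - \frac{515}{3743} + \frac{46102}{4282} = - \frac{515}{3743} + 46102 \cdot \frac{1}{4282} = - \frac{515}{3743} + \frac{23051}{2141} = \frac{85177278}{8013763}$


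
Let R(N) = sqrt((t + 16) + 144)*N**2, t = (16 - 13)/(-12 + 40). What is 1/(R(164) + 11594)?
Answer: -40579/404901897090 + 3362*sqrt(31381)/202450948545 ≈ 2.8416e-6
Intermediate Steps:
t = 3/28 ≈ 0.10714
R(N) = sqrt(31381)*N**2/14 (R(N) = sqrt((3/28 + 16) + 144)*N**2 = sqrt(451/28 + 144)*N**2 = sqrt(4483/28)*N**2 = (sqrt(31381)/14)*N**2 = sqrt(31381)*N**2/14)
1/(R(164) + 11594) = 1/((1/14)*sqrt(31381)*164**2 + 11594) = 1/((1/14)*sqrt(31381)*26896 + 11594) = 1/(13448*sqrt(31381)/7 + 11594) = 1/(11594 + 13448*sqrt(31381)/7)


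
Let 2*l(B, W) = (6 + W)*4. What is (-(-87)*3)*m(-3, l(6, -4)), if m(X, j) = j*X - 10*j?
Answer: -13572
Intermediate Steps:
l(B, W) = 12 + 2*W (l(B, W) = ((6 + W)*4)/2 = (24 + 4*W)/2 = 12 + 2*W)
m(X, j) = -10*j + X*j (m(X, j) = X*j - 10*j = -10*j + X*j)
(-(-87)*3)*m(-3, l(6, -4)) = (-(-87)*3)*((12 + 2*(-4))*(-10 - 3)) = (-29*(-9))*((12 - 8)*(-13)) = 261*(4*(-13)) = 261*(-52) = -13572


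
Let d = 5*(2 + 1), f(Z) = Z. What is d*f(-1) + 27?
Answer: 12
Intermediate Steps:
d = 15 (d = 5*3 = 15)
d*f(-1) + 27 = 15*(-1) + 27 = -15 + 27 = 12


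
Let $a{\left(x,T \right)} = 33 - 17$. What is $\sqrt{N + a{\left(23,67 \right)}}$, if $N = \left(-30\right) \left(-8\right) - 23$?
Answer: $\sqrt{233} \approx 15.264$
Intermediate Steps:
$a{\left(x,T \right)} = 16$ ($a{\left(x,T \right)} = 33 - 17 = 16$)
$N = 217$ ($N = 240 - 23 = 217$)
$\sqrt{N + a{\left(23,67 \right)}} = \sqrt{217 + 16} = \sqrt{233}$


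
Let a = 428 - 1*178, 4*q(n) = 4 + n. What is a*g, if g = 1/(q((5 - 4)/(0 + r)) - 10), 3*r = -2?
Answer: -80/3 ≈ -26.667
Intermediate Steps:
r = -⅔ (r = (⅓)*(-2) = -⅔ ≈ -0.66667)
q(n) = 1 + n/4 (q(n) = (4 + n)/4 = 1 + n/4)
a = 250 (a = 428 - 178 = 250)
g = -8/75 (g = 1/((1 + ((5 - 4)/(0 - ⅔))/4) - 10) = 1/((1 + (1/(-⅔))/4) - 10) = 1/((1 + (1*(-3/2))/4) - 10) = 1/((1 + (¼)*(-3/2)) - 10) = 1/((1 - 3/8) - 10) = 1/(5/8 - 10) = 1/(-75/8) = -8/75 ≈ -0.10667)
a*g = 250*(-8/75) = -80/3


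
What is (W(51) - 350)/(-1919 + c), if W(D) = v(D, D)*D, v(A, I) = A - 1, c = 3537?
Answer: 1100/809 ≈ 1.3597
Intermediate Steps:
v(A, I) = -1 + A
W(D) = D*(-1 + D) (W(D) = (-1 + D)*D = D*(-1 + D))
(W(51) - 350)/(-1919 + c) = (51*(-1 + 51) - 350)/(-1919 + 3537) = (51*50 - 350)/1618 = (2550 - 350)*(1/1618) = 2200*(1/1618) = 1100/809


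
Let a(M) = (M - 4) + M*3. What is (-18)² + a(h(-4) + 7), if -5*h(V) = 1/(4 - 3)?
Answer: 1736/5 ≈ 347.20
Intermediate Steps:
h(V) = -⅕ (h(V) = -1/(5*(4 - 3)) = -⅕/1 = -⅕*1 = -⅕)
a(M) = -4 + 4*M (a(M) = (-4 + M) + 3*M = -4 + 4*M)
(-18)² + a(h(-4) + 7) = (-18)² + (-4 + 4*(-⅕ + 7)) = 324 + (-4 + 4*(34/5)) = 324 + (-4 + 136/5) = 324 + 116/5 = 1736/5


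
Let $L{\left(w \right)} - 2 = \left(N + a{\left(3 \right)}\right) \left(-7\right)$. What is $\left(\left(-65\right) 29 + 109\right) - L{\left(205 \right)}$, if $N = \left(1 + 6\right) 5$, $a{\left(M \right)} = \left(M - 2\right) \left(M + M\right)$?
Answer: $-1491$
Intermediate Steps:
$a{\left(M \right)} = 2 M \left(-2 + M\right)$ ($a{\left(M \right)} = \left(-2 + M\right) 2 M = 2 M \left(-2 + M\right)$)
$N = 35$ ($N = 7 \cdot 5 = 35$)
$L{\left(w \right)} = -285$ ($L{\left(w \right)} = 2 + \left(35 + 2 \cdot 3 \left(-2 + 3\right)\right) \left(-7\right) = 2 + \left(35 + 2 \cdot 3 \cdot 1\right) \left(-7\right) = 2 + \left(35 + 6\right) \left(-7\right) = 2 + 41 \left(-7\right) = 2 - 287 = -285$)
$\left(\left(-65\right) 29 + 109\right) - L{\left(205 \right)} = \left(\left(-65\right) 29 + 109\right) - -285 = \left(-1885 + 109\right) + 285 = -1776 + 285 = -1491$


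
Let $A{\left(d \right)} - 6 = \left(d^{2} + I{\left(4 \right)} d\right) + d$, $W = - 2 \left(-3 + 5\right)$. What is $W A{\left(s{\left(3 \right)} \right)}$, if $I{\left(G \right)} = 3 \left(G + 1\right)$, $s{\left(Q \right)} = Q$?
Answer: $-252$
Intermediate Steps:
$W = -4$ ($W = \left(-2\right) 2 = -4$)
$I{\left(G \right)} = 3 + 3 G$ ($I{\left(G \right)} = 3 \left(1 + G\right) = 3 + 3 G$)
$A{\left(d \right)} = 6 + d^{2} + 16 d$ ($A{\left(d \right)} = 6 + \left(\left(d^{2} + \left(3 + 3 \cdot 4\right) d\right) + d\right) = 6 + \left(\left(d^{2} + \left(3 + 12\right) d\right) + d\right) = 6 + \left(\left(d^{2} + 15 d\right) + d\right) = 6 + \left(d^{2} + 16 d\right) = 6 + d^{2} + 16 d$)
$W A{\left(s{\left(3 \right)} \right)} = - 4 \left(6 + 3^{2} + 16 \cdot 3\right) = - 4 \left(6 + 9 + 48\right) = \left(-4\right) 63 = -252$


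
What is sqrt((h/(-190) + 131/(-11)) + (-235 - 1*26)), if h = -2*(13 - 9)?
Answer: I*sqrt(297977570)/1045 ≈ 16.519*I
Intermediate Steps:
h = -8 (h = -2*4 = -8)
sqrt((h/(-190) + 131/(-11)) + (-235 - 1*26)) = sqrt((-8/(-190) + 131/(-11)) + (-235 - 1*26)) = sqrt((-8*(-1/190) + 131*(-1/11)) + (-235 - 26)) = sqrt((4/95 - 131/11) - 261) = sqrt(-12401/1045 - 261) = sqrt(-285146/1045) = I*sqrt(297977570)/1045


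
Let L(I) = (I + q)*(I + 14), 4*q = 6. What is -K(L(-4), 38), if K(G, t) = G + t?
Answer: -13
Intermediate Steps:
q = 3/2 (q = (1/4)*6 = 3/2 ≈ 1.5000)
L(I) = (14 + I)*(3/2 + I) (L(I) = (I + 3/2)*(I + 14) = (3/2 + I)*(14 + I) = (14 + I)*(3/2 + I))
-K(L(-4), 38) = -((21 + (-4)**2 + (31/2)*(-4)) + 38) = -((21 + 16 - 62) + 38) = -(-25 + 38) = -1*13 = -13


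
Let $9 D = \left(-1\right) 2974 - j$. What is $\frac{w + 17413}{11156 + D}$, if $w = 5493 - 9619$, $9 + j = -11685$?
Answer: $\frac{119583}{109124} \approx 1.0958$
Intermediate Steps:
$j = -11694$ ($j = -9 - 11685 = -11694$)
$w = -4126$ ($w = 5493 - 9619 = -4126$)
$D = \frac{8720}{9}$ ($D = \frac{\left(-1\right) 2974 - -11694}{9} = \frac{-2974 + 11694}{9} = \frac{1}{9} \cdot 8720 = \frac{8720}{9} \approx 968.89$)
$\frac{w + 17413}{11156 + D} = \frac{-4126 + 17413}{11156 + \frac{8720}{9}} = \frac{13287}{\frac{109124}{9}} = 13287 \cdot \frac{9}{109124} = \frac{119583}{109124}$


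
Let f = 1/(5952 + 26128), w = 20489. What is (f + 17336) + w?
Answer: 1213426001/32080 ≈ 37825.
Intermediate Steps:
f = 1/32080 ≈ 3.1172e-5
(f + 17336) + w = (1/32080 + 17336) + 20489 = 556138881/32080 + 20489 = 1213426001/32080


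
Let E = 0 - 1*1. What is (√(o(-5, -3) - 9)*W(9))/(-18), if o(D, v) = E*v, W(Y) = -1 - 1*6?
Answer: 7*I*√6/18 ≈ 0.95258*I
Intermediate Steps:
W(Y) = -7 (W(Y) = -1 - 6 = -7)
E = -1 (E = 0 - 1 = -1)
o(D, v) = -v
(√(o(-5, -3) - 9)*W(9))/(-18) = (√(-1*(-3) - 9)*(-7))/(-18) = (√(3 - 9)*(-7))*(-1/18) = (√(-6)*(-7))*(-1/18) = ((I*√6)*(-7))*(-1/18) = -7*I*√6*(-1/18) = 7*I*√6/18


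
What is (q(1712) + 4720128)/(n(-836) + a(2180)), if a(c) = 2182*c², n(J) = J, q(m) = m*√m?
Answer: 168576/370347713 + 1712*√107/2592433991 ≈ 0.00046201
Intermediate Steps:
q(m) = m^(3/2)
(q(1712) + 4720128)/(n(-836) + a(2180)) = (1712^(3/2) + 4720128)/(-836 + 2182*2180²) = (6848*√107 + 4720128)/(-836 + 2182*4752400) = (4720128 + 6848*√107)/(-836 + 10369736800) = (4720128 + 6848*√107)/10369735964 = (4720128 + 6848*√107)*(1/10369735964) = 168576/370347713 + 1712*√107/2592433991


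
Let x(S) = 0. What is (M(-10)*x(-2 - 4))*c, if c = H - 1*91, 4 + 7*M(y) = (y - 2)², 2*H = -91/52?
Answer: 0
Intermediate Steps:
H = -7/8 (H = (-91/52)/2 = (-91*1/52)/2 = (½)*(-7/4) = -7/8 ≈ -0.87500)
M(y) = -4/7 + (-2 + y)²/7 (M(y) = -4/7 + (y - 2)²/7 = -4/7 + (-2 + y)²/7)
c = -735/8 (c = -7/8 - 1*91 = -7/8 - 91 = -735/8 ≈ -91.875)
(M(-10)*x(-2 - 4))*c = (((⅐)*(-10)*(-4 - 10))*0)*(-735/8) = (((⅐)*(-10)*(-14))*0)*(-735/8) = (20*0)*(-735/8) = 0*(-735/8) = 0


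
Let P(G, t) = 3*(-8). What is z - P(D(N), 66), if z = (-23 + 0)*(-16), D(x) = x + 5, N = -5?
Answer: 392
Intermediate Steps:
D(x) = 5 + x
P(G, t) = -24
z = 368 (z = -23*(-16) = 368)
z - P(D(N), 66) = 368 - 1*(-24) = 368 + 24 = 392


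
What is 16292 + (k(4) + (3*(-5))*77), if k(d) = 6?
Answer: 15143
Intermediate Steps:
16292 + (k(4) + (3*(-5))*77) = 16292 + (6 + (3*(-5))*77) = 16292 + (6 - 15*77) = 16292 + (6 - 1155) = 16292 - 1149 = 15143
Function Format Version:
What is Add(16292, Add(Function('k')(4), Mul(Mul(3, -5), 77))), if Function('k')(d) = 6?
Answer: 15143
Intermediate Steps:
Add(16292, Add(Function('k')(4), Mul(Mul(3, -5), 77))) = Add(16292, Add(6, Mul(Mul(3, -5), 77))) = Add(16292, Add(6, Mul(-15, 77))) = Add(16292, Add(6, -1155)) = Add(16292, -1149) = 15143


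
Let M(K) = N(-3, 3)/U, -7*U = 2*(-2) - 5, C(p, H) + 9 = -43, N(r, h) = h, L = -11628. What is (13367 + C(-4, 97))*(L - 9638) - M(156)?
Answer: -849470377/3 ≈ -2.8316e+8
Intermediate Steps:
C(p, H) = -52 (C(p, H) = -9 - 43 = -52)
U = 9/7 (U = -(2*(-2) - 5)/7 = -(-4 - 5)/7 = -⅐*(-9) = 9/7 ≈ 1.2857)
M(K) = 7/3 (M(K) = 3/(9/7) = 3*(7/9) = 7/3)
(13367 + C(-4, 97))*(L - 9638) - M(156) = (13367 - 52)*(-11628 - 9638) - 1*7/3 = 13315*(-21266) - 7/3 = -283156790 - 7/3 = -849470377/3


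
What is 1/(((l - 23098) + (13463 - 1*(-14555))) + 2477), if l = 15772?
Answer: 1/23169 ≈ 4.3161e-5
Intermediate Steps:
1/(((l - 23098) + (13463 - 1*(-14555))) + 2477) = 1/(((15772 - 23098) + (13463 - 1*(-14555))) + 2477) = 1/((-7326 + (13463 + 14555)) + 2477) = 1/((-7326 + 28018) + 2477) = 1/(20692 + 2477) = 1/23169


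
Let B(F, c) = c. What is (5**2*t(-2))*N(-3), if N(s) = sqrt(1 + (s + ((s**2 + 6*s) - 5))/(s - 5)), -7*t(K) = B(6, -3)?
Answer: 375*sqrt(2)/28 ≈ 18.940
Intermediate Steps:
t(K) = 3/7 (t(K) = -1/7*(-3) = 3/7)
N(s) = sqrt(1 + (-5 + s**2 + 7*s)/(-5 + s)) (N(s) = sqrt(1 + (s + (-5 + s**2 + 6*s))/(-5 + s)) = sqrt(1 + (-5 + s**2 + 7*s)/(-5 + s)))
(5**2*t(-2))*N(-3) = (5**2*(3/7))*sqrt((-10 + (-3)**2 + 8*(-3))/(-5 - 3)) = (25*(3/7))*sqrt((-10 + 9 - 24)/(-8)) = 75*sqrt(-1/8*(-25))/7 = 75*sqrt(25/8)/7 = 75*(5*sqrt(2)/4)/7 = 375*sqrt(2)/28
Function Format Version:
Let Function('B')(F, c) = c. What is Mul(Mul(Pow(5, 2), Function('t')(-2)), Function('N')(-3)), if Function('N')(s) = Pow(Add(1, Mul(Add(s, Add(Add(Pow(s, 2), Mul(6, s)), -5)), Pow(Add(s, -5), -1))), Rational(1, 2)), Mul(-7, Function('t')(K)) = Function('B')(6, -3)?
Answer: Mul(Rational(375, 28), Pow(2, Rational(1, 2))) ≈ 18.940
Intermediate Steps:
Function('t')(K) = Rational(3, 7) (Function('t')(K) = Mul(Rational(-1, 7), -3) = Rational(3, 7))
Function('N')(s) = Pow(Add(1, Mul(Pow(Add(-5, s), -1), Add(-5, Pow(s, 2), Mul(7, s)))), Rational(1, 2)) (Function('N')(s) = Pow(Add(1, Mul(Add(s, Add(-5, Pow(s, 2), Mul(6, s))), Pow(Add(-5, s), -1))), Rational(1, 2)) = Pow(Add(1, Mul(Add(-5, Pow(s, 2), Mul(7, s)), Pow(Add(-5, s), -1))), Rational(1, 2)) = Pow(Add(1, Mul(Pow(Add(-5, s), -1), Add(-5, Pow(s, 2), Mul(7, s)))), Rational(1, 2)))
Mul(Mul(Pow(5, 2), Function('t')(-2)), Function('N')(-3)) = Mul(Mul(Pow(5, 2), Rational(3, 7)), Pow(Mul(Pow(Add(-5, -3), -1), Add(-10, Pow(-3, 2), Mul(8, -3))), Rational(1, 2))) = Mul(Mul(25, Rational(3, 7)), Pow(Mul(Pow(-8, -1), Add(-10, 9, -24)), Rational(1, 2))) = Mul(Rational(75, 7), Pow(Mul(Rational(-1, 8), -25), Rational(1, 2))) = Mul(Rational(75, 7), Pow(Rational(25, 8), Rational(1, 2))) = Mul(Rational(75, 7), Mul(Rational(5, 4), Pow(2, Rational(1, 2)))) = Mul(Rational(375, 28), Pow(2, Rational(1, 2)))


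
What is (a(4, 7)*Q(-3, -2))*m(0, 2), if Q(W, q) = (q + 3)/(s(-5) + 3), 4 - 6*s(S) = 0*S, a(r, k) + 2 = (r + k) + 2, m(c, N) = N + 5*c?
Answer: 6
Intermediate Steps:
a(r, k) = k + r (a(r, k) = -2 + ((r + k) + 2) = -2 + ((k + r) + 2) = -2 + (2 + k + r) = k + r)
s(S) = ⅔ (s(S) = ⅔ - 0*S = ⅔ - ⅙*0 = ⅔ + 0 = ⅔)
Q(W, q) = 9/11 + 3*q/11 (Q(W, q) = (q + 3)/(⅔ + 3) = (3 + q)/(11/3) = (3 + q)*(3/11) = 9/11 + 3*q/11)
(a(4, 7)*Q(-3, -2))*m(0, 2) = ((7 + 4)*(9/11 + (3/11)*(-2)))*(2 + 5*0) = (11*(9/11 - 6/11))*(2 + 0) = (11*(3/11))*2 = 3*2 = 6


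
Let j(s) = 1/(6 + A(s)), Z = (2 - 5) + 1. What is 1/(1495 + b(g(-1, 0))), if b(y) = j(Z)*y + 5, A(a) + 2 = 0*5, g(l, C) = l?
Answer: 4/5999 ≈ 0.00066678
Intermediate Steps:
Z = -2 (Z = -3 + 1 = -2)
A(a) = -2 (A(a) = -2 + 0*5 = -2 + 0 = -2)
j(s) = 1/4 (j(s) = 1/(6 - 2) = 1/4)
b(y) = 5 + y/4 (b(y) = y/4 + 5 = 5 + y/4)
1/(1495 + b(g(-1, 0))) = 1/(1495 + (5 + (1/4)*(-1))) = 1/(1495 + (5 - 1/4)) = 1/(1495 + 19/4) = 1/(5999/4) = 4/5999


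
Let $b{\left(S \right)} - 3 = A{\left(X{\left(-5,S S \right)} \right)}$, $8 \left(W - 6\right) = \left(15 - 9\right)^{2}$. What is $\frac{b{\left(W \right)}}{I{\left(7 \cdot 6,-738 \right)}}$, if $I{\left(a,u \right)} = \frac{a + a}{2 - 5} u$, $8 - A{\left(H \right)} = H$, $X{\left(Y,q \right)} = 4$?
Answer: $\frac{1}{2952} \approx 0.00033875$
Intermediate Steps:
$A{\left(H \right)} = 8 - H$
$I{\left(a,u \right)} = - \frac{2 a u}{3}$ ($I{\left(a,u \right)} = \frac{2 a}{-3} u = 2 a \left(- \frac{1}{3}\right) u = - \frac{2 a}{3} u = - \frac{2 a u}{3}$)
$W = \frac{21}{2}$ ($W = 6 + \frac{\left(15 - 9\right)^{2}}{8} = 6 + \frac{6^{2}}{8} = 6 + \frac{1}{8} \cdot 36 = 6 + \frac{9}{2} = \frac{21}{2} \approx 10.5$)
$b{\left(S \right)} = 7$ ($b{\left(S \right)} = 3 + \left(8 - 4\right) = 3 + 4 = 7$)
$\frac{b{\left(W \right)}}{I{\left(7 \cdot 6,-738 \right)}} = \frac{7}{\left(- \frac{2}{3}\right) 7 \cdot 6 \left(-738\right)} = \frac{7}{\left(- \frac{2}{3}\right) 42 \left(-738\right)} = \frac{7}{20664} = 7 \cdot \frac{1}{20664} = \frac{1}{2952}$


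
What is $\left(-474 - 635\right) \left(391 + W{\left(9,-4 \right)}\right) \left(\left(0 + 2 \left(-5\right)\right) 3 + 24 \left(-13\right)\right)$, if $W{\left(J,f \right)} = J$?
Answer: $151711200$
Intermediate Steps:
$\left(-474 - 635\right) \left(391 + W{\left(9,-4 \right)}\right) \left(\left(0 + 2 \left(-5\right)\right) 3 + 24 \left(-13\right)\right) = \left(-474 - 635\right) \left(391 + 9\right) \left(\left(0 + 2 \left(-5\right)\right) 3 + 24 \left(-13\right)\right) = \left(-1109\right) 400 \left(\left(0 - 10\right) 3 - 312\right) = - 443600 \left(\left(-10\right) 3 - 312\right) = - 443600 \left(-30 - 312\right) = \left(-443600\right) \left(-342\right) = 151711200$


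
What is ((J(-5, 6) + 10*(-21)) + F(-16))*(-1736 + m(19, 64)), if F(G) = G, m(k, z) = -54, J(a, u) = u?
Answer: 393800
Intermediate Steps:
((J(-5, 6) + 10*(-21)) + F(-16))*(-1736 + m(19, 64)) = ((6 + 10*(-21)) - 16)*(-1736 - 54) = ((6 - 210) - 16)*(-1790) = (-204 - 16)*(-1790) = -220*(-1790) = 393800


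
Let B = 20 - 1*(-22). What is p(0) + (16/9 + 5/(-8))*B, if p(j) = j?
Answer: 581/12 ≈ 48.417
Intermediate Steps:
B = 42 (B = 20 + 22 = 42)
p(0) + (16/9 + 5/(-8))*B = 0 + (16/9 + 5/(-8))*42 = 0 + (16*(⅑) + 5*(-⅛))*42 = 0 + (16/9 - 5/8)*42 = 0 + (83/72)*42 = 0 + 581/12 = 581/12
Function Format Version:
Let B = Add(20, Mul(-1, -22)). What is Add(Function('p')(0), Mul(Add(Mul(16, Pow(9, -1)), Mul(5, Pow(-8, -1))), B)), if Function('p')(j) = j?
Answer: Rational(581, 12) ≈ 48.417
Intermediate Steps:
B = 42 (B = Add(20, 22) = 42)
Add(Function('p')(0), Mul(Add(Mul(16, Pow(9, -1)), Mul(5, Pow(-8, -1))), B)) = Add(0, Mul(Add(Mul(16, Pow(9, -1)), Mul(5, Pow(-8, -1))), 42)) = Add(0, Mul(Add(Mul(16, Rational(1, 9)), Mul(5, Rational(-1, 8))), 42)) = Add(0, Mul(Add(Rational(16, 9), Rational(-5, 8)), 42)) = Add(0, Mul(Rational(83, 72), 42)) = Add(0, Rational(581, 12)) = Rational(581, 12)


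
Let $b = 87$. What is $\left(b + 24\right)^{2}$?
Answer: $12321$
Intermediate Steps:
$\left(b + 24\right)^{2} = \left(87 + 24\right)^{2} = 111^{2} = 12321$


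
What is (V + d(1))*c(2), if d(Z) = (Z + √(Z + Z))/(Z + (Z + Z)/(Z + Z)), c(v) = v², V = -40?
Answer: -158 + 2*√2 ≈ -155.17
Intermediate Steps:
d(Z) = (Z + √2*√Z)/(1 + Z) (d(Z) = (Z + √(2*Z))/(Z + (2*Z)/((2*Z))) = (Z + √2*√Z)/(Z + (2*Z)*(1/(2*Z))) = (Z + √2*√Z)/(Z + 1) = (Z + √2*√Z)/(1 + Z))
(V + d(1))*c(2) = (-40 + (1 + √2*√1)/(1 + 1))*2² = (-40 + (1 + √2*1)/2)*4 = (-40 + (1 + √2)/2)*4 = (-40 + (½ + √2/2))*4 = (-79/2 + √2/2)*4 = -158 + 2*√2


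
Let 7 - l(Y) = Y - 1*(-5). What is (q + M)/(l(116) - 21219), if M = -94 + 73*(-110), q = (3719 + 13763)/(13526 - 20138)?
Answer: 26866685/70526898 ≈ 0.38094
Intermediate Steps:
l(Y) = 2 - Y (l(Y) = 7 - (Y - 1*(-5)) = 7 - (Y + 5) = 7 - (5 + Y) = 7 + (-5 - Y) = 2 - Y)
q = -8741/3306 (q = 17482/(-6612) = 17482*(-1/6612) = -8741/3306 ≈ -2.6440)
M = -8124 (M = -94 - 8030 = -8124)
(q + M)/(l(116) - 21219) = (-8741/3306 - 8124)/((2 - 1*116) - 21219) = -26866685/(3306*((2 - 116) - 21219)) = -26866685/(3306*(-114 - 21219)) = -26866685/3306/(-21333) = -26866685/3306*(-1/21333) = 26866685/70526898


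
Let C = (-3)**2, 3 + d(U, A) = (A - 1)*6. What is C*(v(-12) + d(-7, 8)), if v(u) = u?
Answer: 243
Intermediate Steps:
d(U, A) = -9 + 6*A (d(U, A) = -3 + (A - 1)*6 = -3 + (-1 + A)*6 = -3 + (-6 + 6*A) = -9 + 6*A)
C = 9
C*(v(-12) + d(-7, 8)) = 9*(-12 + (-9 + 6*8)) = 9*(-12 + (-9 + 48)) = 9*(-12 + 39) = 9*27 = 243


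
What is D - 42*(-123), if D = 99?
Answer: 5265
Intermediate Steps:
D - 42*(-123) = 99 - 42*(-123) = 99 + 5166 = 5265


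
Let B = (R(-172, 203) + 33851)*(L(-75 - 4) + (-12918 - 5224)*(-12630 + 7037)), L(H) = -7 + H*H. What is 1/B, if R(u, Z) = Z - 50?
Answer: 1/3450536857760 ≈ 2.8981e-13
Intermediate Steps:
R(u, Z) = -50 + Z
L(H) = -7 + H²
B = 3450536857760 (B = ((-50 + 203) + 33851)*((-7 + (-75 - 4)²) + (-12918 - 5224)*(-12630 + 7037)) = (153 + 33851)*((-7 + (-79)²) - 18142*(-5593)) = 34004*((-7 + 6241) + 101468206) = 34004*(6234 + 101468206) = 34004*101474440 = 3450536857760)
1/B = 1/3450536857760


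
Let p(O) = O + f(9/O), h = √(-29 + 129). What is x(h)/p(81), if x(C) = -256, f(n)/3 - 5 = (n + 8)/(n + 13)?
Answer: -30208/11547 ≈ -2.6161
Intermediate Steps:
f(n) = 15 + 3*(8 + n)/(13 + n) (f(n) = 15 + 3*((n + 8)/(n + 13)) = 15 + 3*((8 + n)/(13 + n)) = 15 + 3*(8 + n)/(13 + n))
h = 10 (h = √100 = 10)
p(O) = O + 3*(73 + 54/O)/(13 + 9/O) (p(O) = O + 3*(73 + 6*(9/O))/(13 + 9/O) = O + 3*(73 + 54/O)/(13 + 9/O))
x(h)/p(81) = -256*(9 + 13*81)/(162 + 13*81² + 228*81) = -256*(9 + 1053)/(162 + 13*6561 + 18468) = -256*1062/(162 + 85293 + 18468) = -256/((1/1062)*103923) = -256/11547/118 = -256*118/11547 = -30208/11547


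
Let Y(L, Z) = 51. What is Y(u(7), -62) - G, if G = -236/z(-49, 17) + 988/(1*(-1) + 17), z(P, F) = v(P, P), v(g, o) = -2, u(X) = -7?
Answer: -515/4 ≈ -128.75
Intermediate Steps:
z(P, F) = -2
G = 719/4 (G = -236/(-2) + 988/(1*(-1) + 17) = -236*(-½) + 988/(-1 + 17) = 118 + 988/16 = 118 + 988*(1/16) = 118 + 247/4 = 719/4 ≈ 179.75)
Y(u(7), -62) - G = 51 - 1*719/4 = 51 - 719/4 = -515/4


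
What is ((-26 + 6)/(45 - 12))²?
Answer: 400/1089 ≈ 0.36731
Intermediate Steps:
((-26 + 6)/(45 - 12))² = (-20/33)² = 400/1089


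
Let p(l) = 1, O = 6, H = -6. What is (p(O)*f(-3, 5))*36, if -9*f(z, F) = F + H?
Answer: 4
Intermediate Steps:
f(z, F) = 2/3 - F/9 (f(z, F) = -(F - 6)/9 = -(-6 + F)/9 = 2/3 - F/9)
(p(O)*f(-3, 5))*36 = (1*(2/3 - 1/9*5))*36 = (1*(2/3 - 5/9))*36 = (1*(1/9))*36 = (1/9)*36 = 4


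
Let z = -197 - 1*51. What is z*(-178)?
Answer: 44144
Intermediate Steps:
z = -248 (z = -197 - 51 = -248)
z*(-178) = -248*(-178) = 44144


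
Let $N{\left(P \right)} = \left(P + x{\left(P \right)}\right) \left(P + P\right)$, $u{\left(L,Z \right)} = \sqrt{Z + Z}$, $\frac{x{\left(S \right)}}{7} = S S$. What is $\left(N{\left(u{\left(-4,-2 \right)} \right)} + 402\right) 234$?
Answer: $92196 - 26208 i \approx 92196.0 - 26208.0 i$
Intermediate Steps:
$x{\left(S \right)} = 7 S^{2}$ ($x{\left(S \right)} = 7 S S = 7 S^{2}$)
$u{\left(L,Z \right)} = \sqrt{2} \sqrt{Z}$ ($u{\left(L,Z \right)} = \sqrt{2 Z} = \sqrt{2} \sqrt{Z}$)
$N{\left(P \right)} = 2 P \left(P + 7 P^{2}\right)$ ($N{\left(P \right)} = \left(P + 7 P^{2}\right) \left(P + P\right) = \left(P + 7 P^{2}\right) 2 P = 2 P \left(P + 7 P^{2}\right)$)
$\left(N{\left(u{\left(-4,-2 \right)} \right)} + 402\right) 234 = \left(\left(\sqrt{2} \sqrt{-2}\right)^{2} \left(2 + 14 \sqrt{2} \sqrt{-2}\right) + 402\right) 234 = \left(\left(\sqrt{2} i \sqrt{2}\right)^{2} \left(2 + 14 \sqrt{2} i \sqrt{2}\right) + 402\right) 234 = \left(\left(2 i\right)^{2} \left(2 + 14 \cdot 2 i\right) + 402\right) 234 = \left(- 4 \left(2 + 28 i\right) + 402\right) 234 = \left(\left(-8 - 112 i\right) + 402\right) 234 = \left(394 - 112 i\right) 234 = 92196 - 26208 i$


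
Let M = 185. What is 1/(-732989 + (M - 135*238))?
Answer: -1/764934 ≈ -1.3073e-6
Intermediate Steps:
1/(-732989 + (M - 135*238)) = 1/(-732989 + (185 - 135*238)) = 1/(-732989 + (185 - 32130)) = 1/(-732989 - 31945) = 1/(-764934) = -1/764934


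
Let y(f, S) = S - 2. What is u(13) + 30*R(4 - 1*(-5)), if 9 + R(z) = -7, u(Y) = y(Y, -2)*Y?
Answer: -532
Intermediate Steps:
y(f, S) = -2 + S
u(Y) = -4*Y (u(Y) = (-2 - 2)*Y = -4*Y)
R(z) = -16 (R(z) = -9 - 7 = -16)
u(13) + 30*R(4 - 1*(-5)) = -4*13 + 30*(-16) = -52 - 480 = -532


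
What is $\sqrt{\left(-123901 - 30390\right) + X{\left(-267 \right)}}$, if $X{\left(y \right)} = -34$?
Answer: $5 i \sqrt{6173} \approx 392.84 i$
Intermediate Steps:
$\sqrt{\left(-123901 - 30390\right) + X{\left(-267 \right)}} = \sqrt{\left(-123901 - 30390\right) - 34} = \sqrt{-154291 - 34} = \sqrt{-154325} = 5 i \sqrt{6173}$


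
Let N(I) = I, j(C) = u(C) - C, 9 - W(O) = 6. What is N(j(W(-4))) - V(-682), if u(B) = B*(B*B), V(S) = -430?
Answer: 454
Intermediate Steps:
W(O) = 3 (W(O) = 9 - 1*6 = 9 - 6 = 3)
u(B) = B**3 (u(B) = B*B**2 = B**3)
j(C) = C**3 - C
N(j(W(-4))) - V(-682) = (3**3 - 1*3) - 1*(-430) = (27 - 3) + 430 = 24 + 430 = 454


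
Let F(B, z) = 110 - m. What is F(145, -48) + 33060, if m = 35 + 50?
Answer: 33085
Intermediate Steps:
m = 85
F(B, z) = 25 (F(B, z) = 110 - 1*85 = 110 - 85 = 25)
F(145, -48) + 33060 = 25 + 33060 = 33085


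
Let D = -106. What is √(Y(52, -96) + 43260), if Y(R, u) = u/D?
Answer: 2*√30379971/53 ≈ 207.99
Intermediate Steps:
Y(R, u) = -u/106 (Y(R, u) = u/(-106) = u*(-1/106) = -u/106)
√(Y(52, -96) + 43260) = √(-1/106*(-96) + 43260) = √(48/53 + 43260) = √(2292828/53) = 2*√30379971/53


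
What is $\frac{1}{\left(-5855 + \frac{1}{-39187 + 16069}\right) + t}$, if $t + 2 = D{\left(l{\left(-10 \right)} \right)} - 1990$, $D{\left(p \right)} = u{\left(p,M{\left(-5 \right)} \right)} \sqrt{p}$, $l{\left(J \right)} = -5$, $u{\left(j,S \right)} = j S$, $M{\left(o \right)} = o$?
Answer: $- \frac{4193765800746}{32910150550873309} - \frac{13361048100 i \sqrt{5}}{32910150550873309} \approx -0.00012743 - 9.0781 \cdot 10^{-7} i$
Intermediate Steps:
$u{\left(j,S \right)} = S j$
$D{\left(p \right)} = - 5 p^{\frac{3}{2}}$ ($D{\left(p \right)} = - 5 p \sqrt{p} = - 5 p^{\frac{3}{2}}$)
$t = -1992 + 25 i \sqrt{5}$ ($t = -2 - \left(1990 + 5 \left(-5\right)^{\frac{3}{2}}\right) = -2 - \left(1990 + 5 \left(- 5 i \sqrt{5}\right)\right) = -2 - \left(1990 - 25 i \sqrt{5}\right) = -1992 + 25 i \sqrt{5} \approx -1992.0 + 55.902 i$)
$\frac{1}{\left(-5855 + \frac{1}{-39187 + 16069}\right) + t} = \frac{1}{\left(-5855 + \frac{1}{-39187 + 16069}\right) - \left(1992 - 25 i \sqrt{5}\right)} = \frac{1}{\left(-5855 + \frac{1}{-23118}\right) - \left(1992 - 25 i \sqrt{5}\right)} = \frac{1}{\left(-5855 - \frac{1}{23118}\right) - \left(1992 - 25 i \sqrt{5}\right)} = \frac{1}{- \frac{135355891}{23118} - \left(1992 - 25 i \sqrt{5}\right)} = \frac{1}{- \frac{181406947}{23118} + 25 i \sqrt{5}}$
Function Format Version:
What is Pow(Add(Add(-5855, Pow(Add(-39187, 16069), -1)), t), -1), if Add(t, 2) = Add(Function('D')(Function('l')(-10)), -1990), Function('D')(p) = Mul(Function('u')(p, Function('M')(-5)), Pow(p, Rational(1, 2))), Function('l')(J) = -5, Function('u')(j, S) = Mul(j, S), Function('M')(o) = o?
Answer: Add(Rational(-4193765800746, 32910150550873309), Mul(Rational(-13361048100, 32910150550873309), I, Pow(5, Rational(1, 2)))) ≈ Add(-0.00012743, Mul(-9.0781e-7, I))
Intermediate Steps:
Function('u')(j, S) = Mul(S, j)
Function('D')(p) = Mul(-5, Pow(p, Rational(3, 2))) (Function('D')(p) = Mul(Mul(-5, p), Pow(p, Rational(1, 2))) = Mul(-5, Pow(p, Rational(3, 2))))
t = Add(-1992, Mul(25, I, Pow(5, Rational(1, 2)))) (t = Add(-2, Add(Mul(-5, Pow(-5, Rational(3, 2))), -1990)) = Add(-2, Add(Mul(-5, Mul(-5, I, Pow(5, Rational(1, 2)))), -1990)) = Add(-2, Add(Mul(25, I, Pow(5, Rational(1, 2))), -1990)) = Add(-2, Add(-1990, Mul(25, I, Pow(5, Rational(1, 2))))) = Add(-1992, Mul(25, I, Pow(5, Rational(1, 2)))) ≈ Add(-1992.0, Mul(55.902, I)))
Pow(Add(Add(-5855, Pow(Add(-39187, 16069), -1)), t), -1) = Pow(Add(Add(-5855, Pow(Add(-39187, 16069), -1)), Add(-1992, Mul(25, I, Pow(5, Rational(1, 2))))), -1) = Pow(Add(Add(-5855, Pow(-23118, -1)), Add(-1992, Mul(25, I, Pow(5, Rational(1, 2))))), -1) = Pow(Add(Add(-5855, Rational(-1, 23118)), Add(-1992, Mul(25, I, Pow(5, Rational(1, 2))))), -1) = Pow(Add(Rational(-135355891, 23118), Add(-1992, Mul(25, I, Pow(5, Rational(1, 2))))), -1) = Pow(Add(Rational(-181406947, 23118), Mul(25, I, Pow(5, Rational(1, 2)))), -1)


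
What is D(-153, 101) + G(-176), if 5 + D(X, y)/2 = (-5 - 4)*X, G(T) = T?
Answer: 2568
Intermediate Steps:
D(X, y) = -10 - 18*X (D(X, y) = -10 + 2*((-5 - 4)*X) = -10 + 2*(-9*X) = -10 - 18*X)
D(-153, 101) + G(-176) = (-10 - 18*(-153)) - 176 = (-10 + 2754) - 176 = 2744 - 176 = 2568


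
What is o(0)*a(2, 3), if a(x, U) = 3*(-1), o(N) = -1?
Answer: 3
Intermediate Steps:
a(x, U) = -3
o(0)*a(2, 3) = -1*(-3) = 3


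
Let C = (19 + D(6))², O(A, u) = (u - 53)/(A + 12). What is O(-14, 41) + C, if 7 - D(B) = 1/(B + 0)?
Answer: 24241/36 ≈ 673.36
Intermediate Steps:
O(A, u) = (-53 + u)/(12 + A)
D(B) = 7 - 1/B (D(B) = 7 - 1/(B + 0) = 7 - 1/B)
C = 24025/36 (C = (19 + (7 - 1/6))² = (19 + (7 - 1*⅙))² = (19 + (7 - ⅙))² = (19 + 41/6)² = (155/6)² = 24025/36 ≈ 667.36)
O(-14, 41) + C = (-53 + 41)/(12 - 14) + 24025/36 = -12/(-2) + 24025/36 = -½*(-12) + 24025/36 = 6 + 24025/36 = 24241/36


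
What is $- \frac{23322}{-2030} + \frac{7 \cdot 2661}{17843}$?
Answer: $\frac{32424804}{2587235} \approx 12.533$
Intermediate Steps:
$- \frac{23322}{-2030} + \frac{7 \cdot 2661}{17843} = \left(-23322\right) \left(- \frac{1}{2030}\right) + 18627 \cdot \frac{1}{17843} = \frac{11661}{1015} + \frac{2661}{2549} = \frac{32424804}{2587235}$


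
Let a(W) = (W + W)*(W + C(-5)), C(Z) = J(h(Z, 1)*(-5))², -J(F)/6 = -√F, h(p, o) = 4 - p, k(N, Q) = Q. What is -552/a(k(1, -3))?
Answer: -92/1623 ≈ -0.056685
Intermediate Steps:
J(F) = 6*√F (J(F) = -(-6)*√F = 6*√F)
C(Z) = -720 + 180*Z (C(Z) = (6*√((4 - Z)*(-5)))² = (6*√(-20 + 5*Z))² = -720 + 180*Z)
a(W) = 2*W*(-1620 + W) (a(W) = (W + W)*(W + (-720 + 180*(-5))) = (2*W)*(W + (-720 - 900)) = (2*W)*(W - 1620) = (2*W)*(-1620 + W) = 2*W*(-1620 + W))
-552/a(k(1, -3)) = -552*(-1/(6*(-1620 - 3))) = -552/(2*(-3)*(-1623)) = -552/9738 = -552*1/9738 = -92/1623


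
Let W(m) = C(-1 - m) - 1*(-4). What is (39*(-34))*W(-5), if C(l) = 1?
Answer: -6630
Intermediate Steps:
W(m) = 5 (W(m) = 1 - 1*(-4) = 1 + 4 = 5)
(39*(-34))*W(-5) = (39*(-34))*5 = -1326*5 = -6630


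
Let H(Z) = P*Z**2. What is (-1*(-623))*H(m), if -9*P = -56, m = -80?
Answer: 223283200/9 ≈ 2.4809e+7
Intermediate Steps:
P = 56/9 (P = -1/9*(-56) = 56/9 ≈ 6.2222)
H(Z) = 56*Z**2/9
(-1*(-623))*H(m) = (-1*(-623))*((56/9)*(-80)**2) = 623*((56/9)*6400) = 623*(358400/9) = 223283200/9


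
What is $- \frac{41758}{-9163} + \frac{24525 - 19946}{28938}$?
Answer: $\frac{178621483}{37879842} \approx 4.7155$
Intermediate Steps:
$- \frac{41758}{-9163} + \frac{24525 - 19946}{28938} = \left(-41758\right) \left(- \frac{1}{9163}\right) + 4579 \cdot \frac{1}{28938} = \frac{41758}{9163} + \frac{4579}{28938} = \frac{178621483}{37879842}$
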